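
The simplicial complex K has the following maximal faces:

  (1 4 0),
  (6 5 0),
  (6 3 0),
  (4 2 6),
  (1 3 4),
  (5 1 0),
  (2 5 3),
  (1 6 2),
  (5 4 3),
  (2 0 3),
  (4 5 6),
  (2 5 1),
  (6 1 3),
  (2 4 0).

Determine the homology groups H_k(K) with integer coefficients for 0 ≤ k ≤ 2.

Take the total order 0 < 1 < 2 < 3 < 4 < 5 < 6 on the vertex set. Then K (dimension 2) consists of the simplices:

  0-simplices (7): [0], [1], [2], [3], [4], [5], [6]
  1-simplices (21): [0,1], [0,2], [0,3], [0,4], [0,5], [0,6], [1,2], [1,3], [1,4], [1,5], [1,6], [2,3], [2,4], [2,5], [2,6], [3,4], [3,5], [3,6], [4,5], [4,6], [5,6]
  2-simplices (14): [0,1,4], [0,1,5], [0,2,3], [0,2,4], [0,3,6], [0,5,6], [1,2,5], [1,2,6], [1,3,4], [1,3,6], [2,3,5], [2,4,6], [3,4,5], [4,5,6]

Hence C_0 ≅ Z^7, C_1 ≅ Z^21, C_2 ≅ Z^14.

The boundary map ∂_1: C_1 → C_0 sends each edge [p,q] (with p < q) to q − p. For instance
  ∂[1,5] = [5] − [1].
The resulting 7×21 matrix has rank 6, and its Smith normal form has invariant factors (1,1,1,1,1,1).

∂_2: C_2 → C_1 sends each 2-simplex [p,q,r] to [q,r] − [p,r] + [p,q]. For instance
  ∂[0,1,4] = [1,4] − [0,4] + [0,1],
  ∂[1,2,5] = [2,5] − [1,5] + [1,2].
The resulting 21×14 matrix has rank 13, and its Smith normal form has invariant factors (1,1,1,1,1,1,1,1,1,1,1,1,1).

Computing H_k = (kernel of ∂_k) / (image of ∂_{k+1}):

  H_0: rank C_0 − rank ∂_1 = 7 − 6 = 1, and the invariant factors of ∂_1 are all 1, so H_0 ≅ Z.
  H_1: rank ker ∂_1 − rank ∂_2 = (21 − 6) − 13 = 2, and the invariant factors of ∂_2 are all 1, so H_1 ≅ Z^2.
  H_2: rank ker ∂_2 − rank ∂_3 = (14 − 13) − 0 = 1, and there is no ∂_3, so H_2 ≅ Z.

(K is a triangulation of the torus T^2.)

H_0 = Z,  H_1 = Z^2,  H_2 = Z.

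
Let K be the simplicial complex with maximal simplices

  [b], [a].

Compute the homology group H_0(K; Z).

Fix the vertex order a < b and write every simplex with vertices in increasing order. Then dim K = 0 and the simplices of K are:

  0-simplices (2): a, b

giving chain groups C_0 ≅ Z^2.

From H_k ≅ ker(∂_k) / im(∂_{k+1}) we obtain:

  H_0: rank C_0 − rank ∂_1 = 2 − 0 = 2, and there is no ∂_1, so H_0 ≅ Z^2.

H_0 ≅ Z^2.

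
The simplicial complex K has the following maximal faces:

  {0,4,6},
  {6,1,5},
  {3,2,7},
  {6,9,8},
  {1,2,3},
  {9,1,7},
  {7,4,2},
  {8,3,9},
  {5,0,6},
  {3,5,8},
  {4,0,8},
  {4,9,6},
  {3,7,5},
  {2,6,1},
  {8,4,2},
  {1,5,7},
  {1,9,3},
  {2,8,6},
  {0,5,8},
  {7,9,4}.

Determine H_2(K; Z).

H_2 = 0.

Take the total order 0 < 1 < 2 < 3 < 4 < 5 < 6 < 7 < 8 < 9 on the vertex set. Then K (dimension 2) consists of the simplices:

  0-simplices (10): [0], [1], [2], [3], [4], [5], [6], [7], [8], [9]
  1-simplices (30): (30 of them)
  2-simplices (20): (20 of them)

giving chain groups C_0 ≅ Z^10, C_1 ≅ Z^30, C_2 ≅ Z^20.

∂_1: C_1 → C_0 sends each edge [p,q] (with p < q) to q − p. For instance
  ∂[8,9] = [9] − [8].
The 10×30 boundary matrix has rank 9 and Smith normal form diag(1,1,1,1,1,1,1,1,1).

The boundary map ∂_2: C_2 → C_1 acts by ∂[p,q,r] = [q,r] − [p,r] + [p,q]. For instance
  ∂[0,4,6] = [4,6] − [0,6] + [0,4],
  ∂[2,6,8] = [6,8] − [2,8] + [2,6].
The resulting 30×20 matrix has rank 20, and its Smith normal form has invariant factors (1,1,1,1,1,1,1,1,1,1,1,1,1,1,1,1,1,1,1,2).

From H_k ≅ ker(∂_k) / im(∂_{k+1}) we obtain:

  H_2: rank ker ∂_2 − rank ∂_3 = (20 − 20) − 0 = 0, and there is no ∂_3, so H_2 ≅ 0.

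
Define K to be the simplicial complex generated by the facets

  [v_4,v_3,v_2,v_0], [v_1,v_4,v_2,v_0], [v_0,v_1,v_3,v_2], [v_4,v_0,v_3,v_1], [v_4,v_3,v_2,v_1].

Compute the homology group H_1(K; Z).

H_1 ≅ 0.

Fix the vertex order v_0 < v_1 < v_2 < v_3 < v_4 and write every simplex with vertices in increasing order. Then dim K = 3 and the simplices of K are:

  0-simplices (5): [v_0], [v_1], [v_2], [v_3], [v_4]
  1-simplices (10): [v_0,v_1], [v_0,v_2], [v_0,v_3], [v_0,v_4], [v_1,v_2], [v_1,v_3], [v_1,v_4], [v_2,v_3], [v_2,v_4], [v_3,v_4]
  2-simplices (10): [v_0,v_1,v_2], [v_0,v_1,v_3], [v_0,v_1,v_4], [v_0,v_2,v_3], [v_0,v_2,v_4], [v_0,v_3,v_4], [v_1,v_2,v_3], [v_1,v_2,v_4], [v_1,v_3,v_4], [v_2,v_3,v_4]
  3-simplices (5): [v_0,v_1,v_2,v_3], [v_0,v_1,v_2,v_4], [v_0,v_1,v_3,v_4], [v_0,v_2,v_3,v_4], [v_1,v_2,v_3,v_4]

Hence C_0 ≅ Z^5, C_1 ≅ Z^10, C_2 ≅ Z^10, C_3 ≅ Z^5.

The boundary map ∂_1: C_1 → C_0 maps an edge to its endpoints' difference, ∂[p,q] = q − p.
The 5×10 boundary matrix has rank 4 and Smith normal form diag(1,1,1,1).

∂_2: C_2 → C_1 acts by ∂[p,q,r] = [q,r] − [p,r] + [p,q]. For instance
  ∂[v_0,v_1,v_4] = [v_1,v_4] − [v_0,v_4] + [v_0,v_1],
  ∂[v_1,v_2,v_4] = [v_2,v_4] − [v_1,v_4] + [v_1,v_2].
This gives a 10×10 integer matrix of rank 6; reducing to Smith normal form yields diagonal entries (1,1,1,1,1,1).

∂_3: C_3 → C_2 sends each 3-simplex σ to the alternating sum Σ_i (−1)^i (σ with its i-th vertex removed). For instance
  ∂[v_0,v_1,v_2,v_3] = [v_1,v_2,v_3] − [v_0,v_2,v_3] + [v_0,v_1,v_3] − [v_0,v_1,v_2],
  ∂[v_0,v_1,v_2,v_4] = [v_1,v_2,v_4] − [v_0,v_2,v_4] + [v_0,v_1,v_4] − [v_0,v_1,v_2].
As a 10×5 matrix over Z this has rank 4, with invariant factors (1,1,1,1).

From H_k ≅ ker(∂_k) / im(∂_{k+1}) we obtain:

  H_1: rank ker ∂_1 − rank ∂_2 = (10 − 4) − 6 = 0, and the invariant factors of ∂_2 are all 1, so H_1 = 0.

(K is a triangulation of the 3-sphere S^3.)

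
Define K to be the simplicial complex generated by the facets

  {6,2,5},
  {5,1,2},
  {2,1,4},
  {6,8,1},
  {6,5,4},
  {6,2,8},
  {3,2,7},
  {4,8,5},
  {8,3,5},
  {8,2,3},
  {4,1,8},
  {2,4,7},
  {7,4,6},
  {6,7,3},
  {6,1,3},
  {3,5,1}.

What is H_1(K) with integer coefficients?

H_1 = Z^2.

Order the vertices as 1 < 2 < 3 < 4 < 5 < 6 < 7 < 8. Listing each simplex with vertices in this order, K has dimension 2 with simplices:

  0-simplices (8): [1], [2], [3], [4], [5], [6], [7], [8]
  1-simplices (24): (24 of them)
  2-simplices (16): [1,2,4], [1,2,5], [1,3,5], [1,3,6], [1,4,8], [1,6,8], [2,3,7], [2,3,8], [2,4,7], [2,5,6], [2,6,8], [3,5,8], [3,6,7], [4,5,6], [4,5,8], [4,6,7]

so the chain groups are C_0 ≅ Z^8, C_1 ≅ Z^24, C_2 ≅ Z^16.

∂_1: C_1 → C_0 is given by ∂[p,q] = [q] − [p].
The 8×24 boundary matrix has rank 7 and Smith normal form diag(1,1,1,1,1,1,1).

∂_2: C_2 → C_1 acts by ∂[p,q,r] = [q,r] − [p,r] + [p,q]. For instance
  ∂[2,6,8] = [6,8] − [2,8] + [2,6],
  ∂[1,6,8] = [6,8] − [1,8] + [1,6].
The resulting 24×16 matrix has rank 15, and its Smith normal form has invariant factors (1,1,1,1,1,1,1,1,1,1,1,1,1,1,1).

Computing H_k = (kernel of ∂_k) / (image of ∂_{k+1}):

  H_1: rank ker ∂_1 − rank ∂_2 = (24 − 7) − 15 = 2, and the invariant factors of ∂_2 are all 1, so H_1 = Z^2.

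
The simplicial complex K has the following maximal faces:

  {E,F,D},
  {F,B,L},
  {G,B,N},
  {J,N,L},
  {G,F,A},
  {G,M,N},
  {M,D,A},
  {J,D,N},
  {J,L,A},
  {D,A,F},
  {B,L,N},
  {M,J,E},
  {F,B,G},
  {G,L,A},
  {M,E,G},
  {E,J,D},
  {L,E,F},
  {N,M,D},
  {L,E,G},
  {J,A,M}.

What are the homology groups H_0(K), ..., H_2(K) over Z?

H_0 = Z,  H_1 = Z ⊕ Z_2,  H_2 = 0.

Take the total order A < B < D < E < F < G < J < L < M < N on the vertex set. Then K (dimension 2) consists of the simplices:

  0-simplices (10): A, B, D, E, F, G, J, L, M, N
  1-simplices (30): AD, AF, AG, AJ, AL, AM, BF, BG, BL, BN, DE, DF, DJ, DM, DN, EF, EG, EJ, EL, EM, FG, FL, GL, GM, GN, JL, JM, JN, LN, MN
  2-simplices (20): ADF, ADM, AFG, AGL, AJL, AJM, BFG, BFL, BGN, BLN, DEF, DEJ, DJN, DMN, EFL, EGL, EGM, EJM, GMN, JLN

so the chain groups are C_0 ≅ Z^10, C_1 ≅ Z^30, C_2 ≅ Z^20.

Boundary ∂_1: C_1 → C_0 is given by ∂[p,q] = [q] − [p]. For instance
  ∂DJ = J − D.
This gives a 10×30 integer matrix of rank 9; reducing to Smith normal form yields diagonal entries (1,1,1,1,1,1,1,1,1).

The boundary map ∂_2: C_2 → C_1 maps a triangle to the signed sum of its edges. For instance
  ∂BFG = FG − BG + BF,
  ∂DEJ = EJ − DJ + DE.
This gives a 30×20 integer matrix of rank 20; reducing to Smith normal form yields diagonal entries (1,1,1,1,1,1,1,1,1,1,1,1,1,1,1,1,1,1,1,2).

Computing H_k = (kernel of ∂_k) / (image of ∂_{k+1}):

  H_0: rank C_0 − rank ∂_1 = 10 − 9 = 1, and the invariant factors of ∂_1 are all 1, so H_0 = Z.
  H_1: rank ker ∂_1 − rank ∂_2 = (30 − 9) − 20 = 1, and ∂_2 has invariant factor 2 > 1, so H_1 = Z ⊕ Z_2.
  H_2: rank ker ∂_2 − rank ∂_3 = (20 − 20) − 0 = 0, and there is no ∂_3, so H_2 = 0.

As a check, the Euler characteristic is 10 − 30 + 20 = 0, which agrees with 1 − 1 + 0 = 0.
(K is a triangulation of the Klein bottle.)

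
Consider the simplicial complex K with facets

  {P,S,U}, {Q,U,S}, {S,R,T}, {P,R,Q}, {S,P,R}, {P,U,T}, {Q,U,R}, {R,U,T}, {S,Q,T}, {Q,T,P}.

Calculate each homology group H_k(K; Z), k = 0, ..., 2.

Take the total order P < Q < R < S < T < U on the vertex set. Then K (dimension 2) consists of the simplices:

  0-simplices (6): P, Q, R, S, T, U
  1-simplices (15): PQ, PR, PS, PT, PU, QR, QS, QT, QU, RS, RT, RU, ST, SU, TU
  2-simplices (10): PQR, PQT, PRS, PSU, PTU, QRU, QST, QSU, RST, RTU

giving chain groups C_0 ≅ Z^6, C_1 ≅ Z^15, C_2 ≅ Z^10.

Boundary ∂_1: C_1 → C_0 maps an edge to its endpoints' difference, ∂[p,q] = q − p.
As a 6×15 matrix over Z this has rank 5, with invariant factors (1,1,1,1,1).

∂_2: C_2 → C_1 acts by ∂[p,q,r] = [q,r] − [p,r] + [p,q]. For instance
  ∂PRS = RS − PS + PR,
  ∂PQR = QR − PR + PQ.
The resulting 15×10 matrix has rank 10, and its Smith normal form has invariant factors (1,1,1,1,1,1,1,1,1,2).

From H_k ≅ ker(∂_k) / im(∂_{k+1}) we obtain:

  H_0: rank C_0 − rank ∂_1 = 6 − 5 = 1, and the invariant factors of ∂_1 are all 1, so H_0 ≅ Z.
  H_1: rank ker ∂_1 − rank ∂_2 = (15 − 5) − 10 = 0, and ∂_2 has invariant factor 2 > 1, so H_1 ≅ Z/2Z.
  H_2: rank ker ∂_2 − rank ∂_3 = (10 − 10) − 0 = 0, and there is no ∂_3, so H_2 ≅ 0.

As a check, the Euler characteristic is 6 − 15 + 10 = 1, which agrees with 1 − 0 + 0 = 1.

H_0 = Z,  H_1 = Z/2Z,  H_2 = 0.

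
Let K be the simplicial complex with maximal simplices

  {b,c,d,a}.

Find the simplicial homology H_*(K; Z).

Fix the vertex order a < b < c < d and write every simplex with vertices in increasing order. Then dim K = 3 and the simplices of K are:

  0-simplices (4): a, b, c, d
  1-simplices (6): ab, ac, ad, bc, bd, cd
  2-simplices (4): abc, abd, acd, bcd
  3-simplices (1): abcd

giving chain groups C_0 ≅ Z^4, C_1 ≅ Z^6, C_2 ≅ Z^4, C_3 ≅ Z^1.

The boundary map ∂_1: C_1 → C_0 is given by ∂[p,q] = [q] − [p]. For instance
  ∂ac = c − a.
This gives a 4×6 integer matrix of rank 3; reducing to Smith normal form yields diagonal entries (1,1,1).

Boundary ∂_2: C_2 → C_1 acts by ∂[p,q,r] = [q,r] − [p,r] + [p,q]. For instance
  ∂abc = bc − ac + ab,
  ∂abd = bd − ad + ab.
The 6×4 boundary matrix has rank 3 and Smith normal form diag(1,1,1).

∂_3: C_3 → C_2 sends each 3-simplex σ to the alternating sum Σ_i (−1)^i (σ with its i-th vertex removed). For instance
  ∂abcd = bcd − acd + abd − abc.
The resulting 4×1 matrix has rank 1, and its Smith normal form has invariant factors (1).

From H_k ≅ ker(∂_k) / im(∂_{k+1}) we obtain:

  H_0: rank C_0 − rank ∂_1 = 4 − 3 = 1, and the invariant factors of ∂_1 are all 1, so H_0 = Z.
  H_1: rank ker ∂_1 − rank ∂_2 = (6 − 3) − 3 = 0, and the invariant factors of ∂_2 are all 1, so H_1 = 0.
  H_2: rank ker ∂_2 − rank ∂_3 = (4 − 3) − 1 = 0, and the invariant factors of ∂_3 are all 1, so H_2 = 0.
  H_3: rank ker ∂_3 − rank ∂_4 = (1 − 1) − 0 = 0, and there is no ∂_4, so H_3 = 0.

(K is a triangulation of the 3-simplex.)

H_0 ≅ Z,  H_1 = 0,  H_2 = 0,  H_3 = 0.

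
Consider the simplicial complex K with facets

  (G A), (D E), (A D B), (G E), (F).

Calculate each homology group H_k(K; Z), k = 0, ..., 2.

H_0 = Z^2,  H_1 = Z,  H_2 = 0.

K has 6 vertices, 6 edges, 1 triangle.
rank ∂_0 = 0, rank ∂_1 = 4 ⇒ b_0 = 6 − 0 − 4 = 2; all invariant factors of ∂_1 are 1 so no torsion. So H_0 = Z^2.
rank ∂_1 = 4, rank ∂_2 = 1 ⇒ b_1 = 6 − 4 − 1 = 1; all invariant factors of ∂_2 are 1 so no torsion. So H_1 = Z.
rank ∂_2 = 1, rank ∂_3 = 0 ⇒ b_2 = 1 − 1 − 0 = 0. So H_2 = 0.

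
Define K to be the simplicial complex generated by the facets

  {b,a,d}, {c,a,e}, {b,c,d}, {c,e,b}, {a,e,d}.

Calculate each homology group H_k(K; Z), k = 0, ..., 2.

K has 5 vertices, 10 edges, 5 triangles.
rank ∂_0 = 0, rank ∂_1 = 4 ⇒ b_0 = 5 − 0 − 4 = 1; all invariant factors of ∂_1 are 1 so no torsion. So H_0 = Z.
rank ∂_1 = 4, rank ∂_2 = 5 ⇒ b_1 = 10 − 4 − 5 = 1; all invariant factors of ∂_2 are 1 so no torsion. So H_1 = Z.
rank ∂_2 = 5, rank ∂_3 = 0 ⇒ b_2 = 5 − 5 − 0 = 0. So H_2 = 0.

H_0 ≅ Z,  H_1 ≅ Z,  H_2 = 0.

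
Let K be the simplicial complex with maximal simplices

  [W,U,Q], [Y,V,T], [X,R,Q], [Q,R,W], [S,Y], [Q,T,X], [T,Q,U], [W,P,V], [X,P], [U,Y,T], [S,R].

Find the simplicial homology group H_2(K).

Take the total order P < Q < R < S < T < U < V < W < X < Y on the vertex set. Then K (dimension 2) consists of the simplices:

  0-simplices (10): P, Q, R, S, T, U, V, W, X, Y
  1-simplices (20): PV, PW, PX, QR, QT, QU, QW, QX, RS, RW, RX, SY, TU, TV, TX, TY, UW, UY, VW, VY
  2-simplices (8): PVW, QRW, QRX, QTU, QTX, QUW, TUY, TVY

giving chain groups C_0 ≅ Z^10, C_1 ≅ Z^20, C_2 ≅ Z^8.

∂_1: C_1 → C_0 is given by ∂[p,q] = [q] − [p]. For instance
  ∂PV = V − P.
The 10×20 boundary matrix has rank 9 and Smith normal form diag(1,1,1,1,1,1,1,1,1).

Boundary ∂_2: C_2 → C_1 maps a triangle to the signed sum of its edges. For instance
  ∂QTU = TU − QU + QT,
  ∂PVW = VW − PW + PV.
This gives a 20×8 integer matrix of rank 8; reducing to Smith normal form yields diagonal entries (1,1,1,1,1,1,1,1).

Now H_k = ker ∂_k / im ∂_{k+1}, so:

  H_2: rank ker ∂_2 − rank ∂_3 = (8 − 8) − 0 = 0, and there is no ∂_3, so H_2 ≅ 0.

H_2 ≅ 0.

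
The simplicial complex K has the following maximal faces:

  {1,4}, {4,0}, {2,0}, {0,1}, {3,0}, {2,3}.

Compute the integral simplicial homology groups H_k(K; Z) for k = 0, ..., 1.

H_0 ≅ Z,  H_1 ≅ Z^2.

We work with the vertex ordering 0 < 1 < 2 < 3 < 4. The simplices of K, each written with vertices in increasing order, are:

  0-simplices (5): [0], [1], [2], [3], [4]
  1-simplices (6): [0,1], [0,2], [0,3], [0,4], [1,4], [2,3]

giving chain groups C_0 ≅ Z^5, C_1 ≅ Z^6.

Boundary ∂_1: C_1 → C_0 maps an edge to its endpoints' difference, ∂[p,q] = q − p. For instance
  ∂[0,4] = [4] − [0].
The resulting 5×6 matrix has rank 4, and its Smith normal form has invariant factors (1,1,1,1).

Reading off H_k = ker ∂_k / im ∂_{k+1}:

  H_0: rank C_0 − rank ∂_1 = 5 − 4 = 1, and the invariant factors of ∂_1 are all 1, so H_0 ≅ Z.
  H_1: rank ker ∂_1 − rank ∂_2 = (6 − 4) − 0 = 2, and there is no ∂_2, so H_1 ≅ Z^2.

As a check, the Euler characteristic is 5 − 6 = -1, which agrees with 1 − 2 = -1.
(K is a triangulation of a wedge of 2 circles.)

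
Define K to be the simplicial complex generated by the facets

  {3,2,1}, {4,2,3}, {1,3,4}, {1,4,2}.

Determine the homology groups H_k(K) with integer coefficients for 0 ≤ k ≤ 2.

We work with the vertex ordering 1 < 2 < 3 < 4. The simplices of K, each written with vertices in increasing order, are:

  0-simplices (4): [1], [2], [3], [4]
  1-simplices (6): [1,2], [1,3], [1,4], [2,3], [2,4], [3,4]
  2-simplices (4): [1,2,3], [1,2,4], [1,3,4], [2,3,4]

so the chain groups are C_0 ≅ Z^4, C_1 ≅ Z^6, C_2 ≅ Z^4.

Boundary ∂_1: C_1 → C_0 is given by ∂[p,q] = [q] − [p]. For instance
  ∂[1,4] = [4] − [1].
As a 4×6 matrix over Z this has rank 3, with invariant factors (1,1,1).

Boundary ∂_2: C_2 → C_1 sends each 2-simplex [p,q,r] to [q,r] − [p,r] + [p,q]. For instance
  ∂[1,3,4] = [3,4] − [1,4] + [1,3],
  ∂[1,2,3] = [2,3] − [1,3] + [1,2].
As a 6×4 matrix over Z this has rank 3, with invariant factors (1,1,1).

Reading off H_k = ker ∂_k / im ∂_{k+1}:

  H_0: rank C_0 − rank ∂_1 = 4 − 3 = 1, and the invariant factors of ∂_1 are all 1, so H_0 = Z.
  H_1: rank ker ∂_1 − rank ∂_2 = (6 − 3) − 3 = 0, and the invariant factors of ∂_2 are all 1, so H_1 = 0.
  H_2: rank ker ∂_2 − rank ∂_3 = (4 − 3) − 0 = 1, and there is no ∂_3, so H_2 = Z.

H_0 ≅ Z,  H_1 = 0,  H_2 ≅ Z.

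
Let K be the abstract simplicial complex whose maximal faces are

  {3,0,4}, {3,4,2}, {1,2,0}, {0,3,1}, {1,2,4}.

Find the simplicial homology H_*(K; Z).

Fix the vertex order 0 < 1 < 2 < 3 < 4 and write every simplex with vertices in increasing order. Then dim K = 2 and the simplices of K are:

  0-simplices (5): [0], [1], [2], [3], [4]
  1-simplices (10): [0,1], [0,2], [0,3], [0,4], [1,2], [1,3], [1,4], [2,3], [2,4], [3,4]
  2-simplices (5): [0,1,2], [0,1,3], [0,3,4], [1,2,4], [2,3,4]

so the chain groups are C_0 ≅ Z^5, C_1 ≅ Z^10, C_2 ≅ Z^5.

∂_1: C_1 → C_0 sends each edge [p,q] (with p < q) to q − p.
This gives a 5×10 integer matrix of rank 4; reducing to Smith normal form yields diagonal entries (1,1,1,1).

∂_2: C_2 → C_1 maps a triangle to the signed sum of its edges. For instance
  ∂[0,1,3] = [1,3] − [0,3] + [0,1],
  ∂[0,3,4] = [3,4] − [0,4] + [0,3].
This gives a 10×5 integer matrix of rank 5; reducing to Smith normal form yields diagonal entries (1,1,1,1,1).

Computing H_k = (kernel of ∂_k) / (image of ∂_{k+1}):

  H_0: rank C_0 − rank ∂_1 = 5 − 4 = 1, and the invariant factors of ∂_1 are all 1, so H_0 = Z.
  H_1: rank ker ∂_1 − rank ∂_2 = (10 − 4) − 5 = 1, and the invariant factors of ∂_2 are all 1, so H_1 = Z.
  H_2: rank ker ∂_2 − rank ∂_3 = (5 − 5) − 0 = 0, and there is no ∂_3, so H_2 = 0.

H_0 = Z,  H_1 = Z,  H_2 = 0.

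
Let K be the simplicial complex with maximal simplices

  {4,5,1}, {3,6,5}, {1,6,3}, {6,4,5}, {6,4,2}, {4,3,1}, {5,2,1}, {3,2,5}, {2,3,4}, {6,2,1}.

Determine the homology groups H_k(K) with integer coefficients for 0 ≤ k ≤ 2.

H_0 = Z,  H_1 = Z/2,  H_2 = 0.

Order the vertices as 1 < 2 < 3 < 4 < 5 < 6. Listing each simplex with vertices in this order, K has dimension 2 with simplices:

  0-simplices (6): [1], [2], [3], [4], [5], [6]
  1-simplices (15): [1,2], [1,3], [1,4], [1,5], [1,6], [2,3], [2,4], [2,5], [2,6], [3,4], [3,5], [3,6], [4,5], [4,6], [5,6]
  2-simplices (10): [1,2,5], [1,2,6], [1,3,4], [1,3,6], [1,4,5], [2,3,4], [2,3,5], [2,4,6], [3,5,6], [4,5,6]

giving chain groups C_0 ≅ Z^6, C_1 ≅ Z^15, C_2 ≅ Z^10.

Boundary ∂_1: C_1 → C_0 maps an edge to its endpoints' difference, ∂[p,q] = q − p. For instance
  ∂[1,4] = [4] − [1].
As a 6×15 matrix over Z this has rank 5, with invariant factors (1,1,1,1,1).

The boundary map ∂_2: C_2 → C_1 maps a triangle to the signed sum of its edges. For instance
  ∂[4,5,6] = [5,6] − [4,6] + [4,5],
  ∂[1,3,4] = [3,4] − [1,4] + [1,3].
The resulting 15×10 matrix has rank 10, and its Smith normal form has invariant factors (1,1,1,1,1,1,1,1,1,2).

Reading off H_k = ker ∂_k / im ∂_{k+1}:

  H_0: rank C_0 − rank ∂_1 = 6 − 5 = 1, and the invariant factors of ∂_1 are all 1, so H_0 = Z.
  H_1: rank ker ∂_1 − rank ∂_2 = (15 − 5) − 10 = 0, and ∂_2 has invariant factor 2 > 1, so H_1 = Z/2.
  H_2: rank ker ∂_2 − rank ∂_3 = (10 − 10) − 0 = 0, and there is no ∂_3, so H_2 = 0.

As a check, the Euler characteristic is 6 − 15 + 10 = 1, which agrees with 1 − 0 + 0 = 1.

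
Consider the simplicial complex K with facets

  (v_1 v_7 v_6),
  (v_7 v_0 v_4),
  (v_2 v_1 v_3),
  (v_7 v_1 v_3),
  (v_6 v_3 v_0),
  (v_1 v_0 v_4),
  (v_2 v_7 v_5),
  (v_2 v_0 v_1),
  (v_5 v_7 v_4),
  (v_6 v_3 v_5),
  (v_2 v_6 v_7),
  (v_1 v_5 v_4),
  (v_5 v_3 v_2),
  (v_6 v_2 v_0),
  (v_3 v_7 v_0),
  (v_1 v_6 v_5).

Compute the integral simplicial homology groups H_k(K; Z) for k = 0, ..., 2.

K has 8 vertices, 24 edges, 16 triangles.
rank ∂_0 = 0, rank ∂_1 = 7 ⇒ b_0 = 8 − 0 − 7 = 1; all invariant factors of ∂_1 are 1 so no torsion. So H_0 = Z.
rank ∂_1 = 7, rank ∂_2 = 15 ⇒ b_1 = 24 − 7 − 15 = 2; all invariant factors of ∂_2 are 1 so no torsion. So H_1 = Z^2.
rank ∂_2 = 15, rank ∂_3 = 0 ⇒ b_2 = 16 − 15 − 0 = 1. So H_2 = Z.

H_0 = Z,  H_1 = Z^2,  H_2 = Z.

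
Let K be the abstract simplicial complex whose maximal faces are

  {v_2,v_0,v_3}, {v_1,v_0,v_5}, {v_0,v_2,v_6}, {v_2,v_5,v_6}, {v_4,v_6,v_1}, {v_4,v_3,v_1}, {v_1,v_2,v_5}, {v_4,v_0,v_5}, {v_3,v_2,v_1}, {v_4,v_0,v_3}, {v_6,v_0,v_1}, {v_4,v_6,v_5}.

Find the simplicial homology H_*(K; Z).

H_0 = Z,  H_1 = Z_2,  H_2 = 0.

K has 7 vertices, 18 edges, 12 triangles.
rank ∂_0 = 0, rank ∂_1 = 6 ⇒ b_0 = 7 − 0 − 6 = 1; all invariant factors of ∂_1 are 1 so no torsion. So H_0 ≅ Z.
rank ∂_1 = 6, rank ∂_2 = 12 ⇒ b_1 = 18 − 6 − 12 = 0; ∂_2 has invariant factor(s) [2] giving torsion. So H_1 ≅ Z_2.
rank ∂_2 = 12, rank ∂_3 = 0 ⇒ b_2 = 12 − 12 − 0 = 0. So H_2 ≅ 0.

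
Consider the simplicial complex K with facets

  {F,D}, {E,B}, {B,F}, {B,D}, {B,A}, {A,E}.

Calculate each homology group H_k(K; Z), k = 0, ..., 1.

Take the total order A < B < D < E < F on the vertex set. Then K (dimension 1) consists of the simplices:

  0-simplices (5): A, B, D, E, F
  1-simplices (6): AB, AE, BD, BE, BF, DF

giving chain groups C_0 ≅ Z^5, C_1 ≅ Z^6.

The boundary map ∂_1: C_1 → C_0 maps an edge to its endpoints' difference, ∂[p,q] = q − p.
As a 5×6 matrix over Z this has rank 4, with invariant factors (1,1,1,1).

Reading off H_k = ker ∂_k / im ∂_{k+1}:

  H_0: rank C_0 − rank ∂_1 = 5 − 4 = 1, and the invariant factors of ∂_1 are all 1, so H_0 = Z.
  H_1: rank ker ∂_1 − rank ∂_2 = (6 − 4) − 0 = 2, and there is no ∂_2, so H_1 = Z^2.

(K is a triangulation of a wedge of 2 circles.)

H_0 ≅ Z,  H_1 ≅ Z^2.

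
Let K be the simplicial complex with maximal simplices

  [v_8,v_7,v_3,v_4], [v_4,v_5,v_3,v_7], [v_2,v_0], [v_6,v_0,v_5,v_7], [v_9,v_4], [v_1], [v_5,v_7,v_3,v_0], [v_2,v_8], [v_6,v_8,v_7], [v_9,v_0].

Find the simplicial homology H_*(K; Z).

H_0 ≅ Z^2,  H_1 ≅ Z^2,  H_2 = 0,  H_3 = 0.

K has 10 vertices, 20 edges, 14 triangles, 4 3-simplices.
rank ∂_0 = 0, rank ∂_1 = 8 ⇒ b_0 = 10 − 0 − 8 = 2; all invariant factors of ∂_1 are 1 so no torsion. So H_0 = Z^2.
rank ∂_1 = 8, rank ∂_2 = 10 ⇒ b_1 = 20 − 8 − 10 = 2; all invariant factors of ∂_2 are 1 so no torsion. So H_1 = Z^2.
rank ∂_2 = 10, rank ∂_3 = 4 ⇒ b_2 = 14 − 10 − 4 = 0; all invariant factors of ∂_3 are 1 so no torsion. So H_2 = 0.
rank ∂_3 = 4, rank ∂_4 = 0 ⇒ b_3 = 4 − 4 − 0 = 0. So H_3 = 0.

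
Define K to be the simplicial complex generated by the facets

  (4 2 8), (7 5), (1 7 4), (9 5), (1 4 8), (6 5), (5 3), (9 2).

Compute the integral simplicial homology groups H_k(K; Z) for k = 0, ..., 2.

H_0 ≅ Z,  H_1 ≅ Z,  H_2 = 0.

We work with the vertex ordering 1 < 2 < 3 < 4 < 5 < 6 < 7 < 8 < 9. The simplices of K, each written with vertices in increasing order, are:

  0-simplices (9): [1], [2], [3], [4], [5], [6], [7], [8], [9]
  1-simplices (12): [1,4], [1,7], [1,8], [2,4], [2,8], [2,9], [3,5], [4,7], [4,8], [5,6], [5,7], [5,9]
  2-simplices (3): [1,4,7], [1,4,8], [2,4,8]

giving chain groups C_0 ≅ Z^9, C_1 ≅ Z^12, C_2 ≅ Z^3.

∂_1: C_1 → C_0 sends each edge [p,q] (with p < q) to q − p. For instance
  ∂[3,5] = [5] − [3].
As a 9×12 matrix over Z this has rank 8, with invariant factors (1,1,1,1,1,1,1,1).

The boundary map ∂_2: C_2 → C_1 maps a triangle to the signed sum of its edges. For instance
  ∂[1,4,8] = [4,8] − [1,8] + [1,4],
  ∂[2,4,8] = [4,8] − [2,8] + [2,4].
The resulting 12×3 matrix has rank 3, and its Smith normal form has invariant factors (1,1,1).

From H_k ≅ ker(∂_k) / im(∂_{k+1}) we obtain:

  H_0: rank C_0 − rank ∂_1 = 9 − 8 = 1, and the invariant factors of ∂_1 are all 1, so H_0 ≅ Z.
  H_1: rank ker ∂_1 − rank ∂_2 = (12 − 8) − 3 = 1, and the invariant factors of ∂_2 are all 1, so H_1 ≅ Z.
  H_2: rank ker ∂_2 − rank ∂_3 = (3 − 3) − 0 = 0, and there is no ∂_3, so H_2 ≅ 0.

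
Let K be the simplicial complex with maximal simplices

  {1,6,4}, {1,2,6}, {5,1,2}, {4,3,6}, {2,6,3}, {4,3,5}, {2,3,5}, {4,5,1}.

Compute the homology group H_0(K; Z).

K has 6 vertices, 12 edges, 8 triangles.
rank ∂_0 = 0, rank ∂_1 = 5 ⇒ b_0 = 6 − 0 − 5 = 1; all invariant factors of ∂_1 are 1 so no torsion. So H_0 ≅ Z.

H_0 ≅ Z.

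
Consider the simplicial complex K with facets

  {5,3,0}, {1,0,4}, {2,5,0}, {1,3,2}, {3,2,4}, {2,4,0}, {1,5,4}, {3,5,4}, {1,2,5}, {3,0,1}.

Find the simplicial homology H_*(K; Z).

Take the total order 0 < 1 < 2 < 3 < 4 < 5 on the vertex set. Then K (dimension 2) consists of the simplices:

  0-simplices (6): [0], [1], [2], [3], [4], [5]
  1-simplices (15): [0,1], [0,2], [0,3], [0,4], [0,5], [1,2], [1,3], [1,4], [1,5], [2,3], [2,4], [2,5], [3,4], [3,5], [4,5]
  2-simplices (10): [0,1,3], [0,1,4], [0,2,4], [0,2,5], [0,3,5], [1,2,3], [1,2,5], [1,4,5], [2,3,4], [3,4,5]

giving chain groups C_0 ≅ Z^6, C_1 ≅ Z^15, C_2 ≅ Z^10.

The boundary map ∂_1: C_1 → C_0 is given by ∂[p,q] = [q] − [p].
As a 6×15 matrix over Z this has rank 5, with invariant factors (1,1,1,1,1).

The boundary map ∂_2: C_2 → C_1 maps a triangle to the signed sum of its edges. For instance
  ∂[2,3,4] = [3,4] − [2,4] + [2,3],
  ∂[0,2,4] = [2,4] − [0,4] + [0,2].
The 15×10 boundary matrix has rank 10 and Smith normal form diag(1,1,1,1,1,1,1,1,1,2).

From H_k ≅ ker(∂_k) / im(∂_{k+1}) we obtain:

  H_0: rank C_0 − rank ∂_1 = 6 − 5 = 1, and the invariant factors of ∂_1 are all 1, so H_0 ≅ Z.
  H_1: rank ker ∂_1 − rank ∂_2 = (15 − 5) − 10 = 0, and ∂_2 has invariant factor 2 > 1, so H_1 ≅ Z/2Z.
  H_2: rank ker ∂_2 − rank ∂_3 = (10 − 10) − 0 = 0, and there is no ∂_3, so H_2 ≅ 0.

As a check, the Euler characteristic is 6 − 15 + 10 = 1, which agrees with 1 − 0 + 0 = 1.
(K is a triangulation of the real projective plane RP^2.)

H_0 = Z,  H_1 = Z/2Z,  H_2 = 0.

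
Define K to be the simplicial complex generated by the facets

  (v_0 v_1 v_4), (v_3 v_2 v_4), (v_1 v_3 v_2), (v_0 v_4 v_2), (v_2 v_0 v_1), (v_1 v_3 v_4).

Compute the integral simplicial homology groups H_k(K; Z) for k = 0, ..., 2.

H_0 ≅ Z,  H_1 = 0,  H_2 ≅ Z.

Take the total order v_0 < v_1 < v_2 < v_3 < v_4 on the vertex set. Then K (dimension 2) consists of the simplices:

  0-simplices (5): [v_0], [v_1], [v_2], [v_3], [v_4]
  1-simplices (9): [v_0,v_1], [v_0,v_2], [v_0,v_4], [v_1,v_2], [v_1,v_3], [v_1,v_4], [v_2,v_3], [v_2,v_4], [v_3,v_4]
  2-simplices (6): [v_0,v_1,v_2], [v_0,v_1,v_4], [v_0,v_2,v_4], [v_1,v_2,v_3], [v_1,v_3,v_4], [v_2,v_3,v_4]

giving chain groups C_0 ≅ Z^5, C_1 ≅ Z^9, C_2 ≅ Z^6.

Boundary ∂_1: C_1 → C_0 maps an edge to its endpoints' difference, ∂[p,q] = q − p. For instance
  ∂[v_1,v_4] = [v_4] − [v_1].
The 5×9 boundary matrix has rank 4 and Smith normal form diag(1,1,1,1).

Boundary ∂_2: C_2 → C_1 maps a triangle to the signed sum of its edges. For instance
  ∂[v_2,v_3,v_4] = [v_3,v_4] − [v_2,v_4] + [v_2,v_3],
  ∂[v_0,v_1,v_4] = [v_1,v_4] − [v_0,v_4] + [v_0,v_1].
The 9×6 boundary matrix has rank 5 and Smith normal form diag(1,1,1,1,1).

Now H_k = ker ∂_k / im ∂_{k+1}, so:

  H_0: rank C_0 − rank ∂_1 = 5 − 4 = 1, and the invariant factors of ∂_1 are all 1, so H_0 ≅ Z.
  H_1: rank ker ∂_1 − rank ∂_2 = (9 − 4) − 5 = 0, and the invariant factors of ∂_2 are all 1, so H_1 ≅ 0.
  H_2: rank ker ∂_2 − rank ∂_3 = (6 − 5) − 0 = 1, and there is no ∂_3, so H_2 ≅ Z.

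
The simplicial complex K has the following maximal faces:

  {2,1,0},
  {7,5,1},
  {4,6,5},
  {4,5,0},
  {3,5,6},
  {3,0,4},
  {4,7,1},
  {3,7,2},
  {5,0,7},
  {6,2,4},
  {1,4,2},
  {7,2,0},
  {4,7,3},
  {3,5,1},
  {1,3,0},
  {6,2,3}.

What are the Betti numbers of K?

K has 8 vertices, 24 edges, 16 triangles.
rank ∂_0 = 0, rank ∂_1 = 7 ⇒ b_0 = 8 − 0 − 7 = 1; all invariant factors of ∂_1 are 1 so no torsion. So H_0 ≅ Z.
rank ∂_1 = 7, rank ∂_2 = 15 ⇒ b_1 = 24 − 7 − 15 = 2; all invariant factors of ∂_2 are 1 so no torsion. So H_1 ≅ Z^2.
rank ∂_2 = 15, rank ∂_3 = 0 ⇒ b_2 = 16 − 15 − 0 = 1. So H_2 ≅ Z.

b_0 = 1, b_1 = 2, b_2 = 1.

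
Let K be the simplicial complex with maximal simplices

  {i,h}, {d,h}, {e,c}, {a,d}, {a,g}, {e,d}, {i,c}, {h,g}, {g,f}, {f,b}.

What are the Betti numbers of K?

Fix the vertex order a < b < c < d < e < f < g < h < i and write every simplex with vertices in increasing order. Then dim K = 1 and the simplices of K are:

  0-simplices (9): a, b, c, d, e, f, g, h, i
  1-simplices (10): ad, ag, bf, ce, ci, de, dh, fg, gh, hi

so the chain groups are C_0 ≅ Z^9, C_1 ≅ Z^10.

∂_1: C_1 → C_0 maps an edge to its endpoints' difference, ∂[p,q] = q − p.
This gives a 9×10 integer matrix of rank 8; reducing to Smith normal form yields diagonal entries (1,1,1,1,1,1,1,1).

Computing H_k = (kernel of ∂_k) / (image of ∂_{k+1}):

  H_0: rank C_0 − rank ∂_1 = 9 − 8 = 1, and the invariant factors of ∂_1 are all 1, so H_0 ≅ Z.
  H_1: rank ker ∂_1 − rank ∂_2 = (10 − 8) − 0 = 2, and there is no ∂_2, so H_1 ≅ Z^2.

Hence the Betti numbers are b_0 = 1, b_1 = 2.

b_0 = 1, b_1 = 2.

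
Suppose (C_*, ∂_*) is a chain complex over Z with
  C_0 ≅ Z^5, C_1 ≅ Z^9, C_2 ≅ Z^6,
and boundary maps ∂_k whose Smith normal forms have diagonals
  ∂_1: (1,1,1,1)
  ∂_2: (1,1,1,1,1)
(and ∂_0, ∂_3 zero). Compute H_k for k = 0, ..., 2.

H_0: b_0 = 5 − 0 − 4 = 1; torsion from ∂_1 factors > 1: none. So H_0 ≅ Z.
H_1: b_1 = 9 − 4 − 5 = 0; torsion from ∂_2 factors > 1: none. So H_1 ≅ 0.
H_2: b_2 = 6 − 5 − 0 = 1; torsion from ∂_3 factors > 1: none. So H_2 ≅ Z.

H_0 ≅ Z,  H_1 = 0,  H_2 ≅ Z.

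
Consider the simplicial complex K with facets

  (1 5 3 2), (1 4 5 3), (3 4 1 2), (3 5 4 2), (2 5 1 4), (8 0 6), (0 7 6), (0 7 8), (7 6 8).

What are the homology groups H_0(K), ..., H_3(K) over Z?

We work with the vertex ordering 0 < 1 < 2 < 3 < 4 < 5 < 6 < 7 < 8. The simplices of K, each written with vertices in increasing order, are:

  0-simplices (9): [0], [1], [2], [3], [4], [5], [6], [7], [8]
  1-simplices (16): [0,6], [0,7], [0,8], [1,2], [1,3], [1,4], [1,5], [2,3], [2,4], [2,5], [3,4], [3,5], [4,5], [6,7], [6,8], [7,8]
  2-simplices (14): [0,6,7], [0,6,8], [0,7,8], [1,2,3], [1,2,4], [1,2,5], [1,3,4], [1,3,5], [1,4,5], [2,3,4], [2,3,5], [2,4,5], [3,4,5], [6,7,8]
  3-simplices (5): [1,2,3,4], [1,2,3,5], [1,2,4,5], [1,3,4,5], [2,3,4,5]

so the chain groups are C_0 ≅ Z^9, C_1 ≅ Z^16, C_2 ≅ Z^14, C_3 ≅ Z^5.

The boundary map ∂_1: C_1 → C_0 maps an edge to its endpoints' difference, ∂[p,q] = q − p. For instance
  ∂[2,5] = [5] − [2].
As a 9×16 matrix over Z this has rank 7, with invariant factors (1,1,1,1,1,1,1).

∂_2: C_2 → C_1 sends each 2-simplex [p,q,r] to [q,r] − [p,r] + [p,q]. For instance
  ∂[1,2,5] = [2,5] − [1,5] + [1,2],
  ∂[1,3,5] = [3,5] − [1,5] + [1,3].
The resulting 16×14 matrix has rank 9, and its Smith normal form has invariant factors (1,1,1,1,1,1,1,1,1).

The boundary map ∂_3: C_3 → C_2 sends each 3-simplex σ to the alternating sum Σ_i (−1)^i (σ with its i-th vertex removed). For instance
  ∂[1,2,3,5] = [2,3,5] − [1,3,5] + [1,2,5] − [1,2,3],
  ∂[2,3,4,5] = [3,4,5] − [2,4,5] + [2,3,5] − [2,3,4].
The resulting 14×5 matrix has rank 4, and its Smith normal form has invariant factors (1,1,1,1).

Reading off H_k = ker ∂_k / im ∂_{k+1}:

  H_0: rank C_0 − rank ∂_1 = 9 − 7 = 2, and the invariant factors of ∂_1 are all 1, so H_0 = Z^2.
  H_1: rank ker ∂_1 − rank ∂_2 = (16 − 7) − 9 = 0, and the invariant factors of ∂_2 are all 1, so H_1 = 0.
  H_2: rank ker ∂_2 − rank ∂_3 = (14 − 9) − 4 = 1, and the invariant factors of ∂_3 are all 1, so H_2 = Z.
  H_3: rank ker ∂_3 − rank ∂_4 = (5 − 4) − 0 = 1, and there is no ∂_4, so H_3 = Z.

(K is a triangulation of the disjoint union of the 3-sphere S^3 and the 2-sphere S^2.)

H_0 = Z^2,  H_1 = 0,  H_2 = Z,  H_3 = Z.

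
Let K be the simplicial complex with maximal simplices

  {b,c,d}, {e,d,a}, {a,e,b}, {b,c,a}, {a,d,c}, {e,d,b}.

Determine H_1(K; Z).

H_1 ≅ 0.

Take the total order a < b < c < d < e on the vertex set. Then K (dimension 2) consists of the simplices:

  0-simplices (5): a, b, c, d, e
  1-simplices (9): ab, ac, ad, ae, bc, bd, be, cd, de
  2-simplices (6): abc, abe, acd, ade, bcd, bde

Hence C_0 ≅ Z^5, C_1 ≅ Z^9, C_2 ≅ Z^6.

Boundary ∂_1: C_1 → C_0 is given by ∂[p,q] = [q] − [p]. For instance
  ∂ac = c − a.
This gives a 5×9 integer matrix of rank 4; reducing to Smith normal form yields diagonal entries (1,1,1,1).

The boundary map ∂_2: C_2 → C_1 sends each 2-simplex [p,q,r] to [q,r] − [p,r] + [p,q]. For instance
  ∂abc = bc − ac + ab,
  ∂abe = be − ae + ab.
The 9×6 boundary matrix has rank 5 and Smith normal form diag(1,1,1,1,1).

Now H_k = ker ∂_k / im ∂_{k+1}, so:

  H_1: rank ker ∂_1 − rank ∂_2 = (9 − 4) − 5 = 0, and the invariant factors of ∂_2 are all 1, so H_1 = 0.

(K is a triangulation of the 2-sphere S^2.)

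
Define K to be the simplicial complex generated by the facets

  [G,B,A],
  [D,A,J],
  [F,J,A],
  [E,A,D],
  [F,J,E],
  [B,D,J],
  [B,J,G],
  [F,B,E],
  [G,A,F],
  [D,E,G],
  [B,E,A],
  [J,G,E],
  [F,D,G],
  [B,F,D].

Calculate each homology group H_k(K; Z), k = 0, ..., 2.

Take the total order A < B < D < E < F < G < J on the vertex set. Then K (dimension 2) consists of the simplices:

  0-simplices (7): A, B, D, E, F, G, J
  1-simplices (21): AB, AD, AE, AF, AG, AJ, BD, BE, BF, BG, BJ, DE, DF, DG, DJ, EF, EG, EJ, FG, FJ, GJ
  2-simplices (14): ABE, ABG, ADE, ADJ, AFG, AFJ, BDF, BDJ, BEF, BGJ, DEG, DFG, EFJ, EGJ

Hence C_0 ≅ Z^7, C_1 ≅ Z^21, C_2 ≅ Z^14.

∂_1: C_1 → C_0 is given by ∂[p,q] = [q] − [p].
The 7×21 boundary matrix has rank 6 and Smith normal form diag(1,1,1,1,1,1).

The boundary map ∂_2: C_2 → C_1 sends each 2-simplex [p,q,r] to [q,r] − [p,r] + [p,q]. For instance
  ∂ADE = DE − AE + AD,
  ∂ABE = BE − AE + AB.
The 21×14 boundary matrix has rank 13 and Smith normal form diag(1,1,1,1,1,1,1,1,1,1,1,1,1).

Now H_k = ker ∂_k / im ∂_{k+1}, so:

  H_0: rank C_0 − rank ∂_1 = 7 − 6 = 1, and the invariant factors of ∂_1 are all 1, so H_0 ≅ Z.
  H_1: rank ker ∂_1 − rank ∂_2 = (21 − 6) − 13 = 2, and the invariant factors of ∂_2 are all 1, so H_1 ≅ Z^2.
  H_2: rank ker ∂_2 − rank ∂_3 = (14 − 13) − 0 = 1, and there is no ∂_3, so H_2 ≅ Z.

H_0 = Z,  H_1 = Z^2,  H_2 = Z.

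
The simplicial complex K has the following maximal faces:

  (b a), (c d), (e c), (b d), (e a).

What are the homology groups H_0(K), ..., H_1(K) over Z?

H_0 ≅ Z,  H_1 ≅ Z.

Take the total order a < b < c < d < e on the vertex set. Then K (dimension 1) consists of the simplices:

  0-simplices (5): a, b, c, d, e
  1-simplices (5): ab, ae, bd, cd, ce

giving chain groups C_0 ≅ Z^5, C_1 ≅ Z^5.

∂_1: C_1 → C_0 is given by ∂[p,q] = [q] − [p]. For instance
  ∂ab = b − a.
The 5×5 boundary matrix has rank 4 and Smith normal form diag(1,1,1,1).

Now H_k = ker ∂_k / im ∂_{k+1}, so:

  H_0: rank C_0 − rank ∂_1 = 5 − 4 = 1, and the invariant factors of ∂_1 are all 1, so H_0 ≅ Z.
  H_1: rank ker ∂_1 − rank ∂_2 = (5 − 4) − 0 = 1, and there is no ∂_2, so H_1 ≅ Z.

(K is a triangulation of the circle S^1.)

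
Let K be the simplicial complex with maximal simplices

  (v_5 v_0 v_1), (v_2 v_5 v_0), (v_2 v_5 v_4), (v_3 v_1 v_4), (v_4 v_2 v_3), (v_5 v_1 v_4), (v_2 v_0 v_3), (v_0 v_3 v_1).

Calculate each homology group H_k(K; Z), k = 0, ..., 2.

H_0 = Z,  H_1 = 0,  H_2 = Z.

Take the total order v_0 < v_1 < v_2 < v_3 < v_4 < v_5 on the vertex set. Then K (dimension 2) consists of the simplices:

  0-simplices (6): [v_0], [v_1], [v_2], [v_3], [v_4], [v_5]
  1-simplices (12): [v_0,v_1], [v_0,v_2], [v_0,v_3], [v_0,v_5], [v_1,v_3], [v_1,v_4], [v_1,v_5], [v_2,v_3], [v_2,v_4], [v_2,v_5], [v_3,v_4], [v_4,v_5]
  2-simplices (8): [v_0,v_1,v_3], [v_0,v_1,v_5], [v_0,v_2,v_3], [v_0,v_2,v_5], [v_1,v_3,v_4], [v_1,v_4,v_5], [v_2,v_3,v_4], [v_2,v_4,v_5]

giving chain groups C_0 ≅ Z^6, C_1 ≅ Z^12, C_2 ≅ Z^8.

∂_1: C_1 → C_0 is given by ∂[p,q] = [q] − [p].
As a 6×12 matrix over Z this has rank 5, with invariant factors (1,1,1,1,1).

∂_2: C_2 → C_1 acts by ∂[p,q,r] = [q,r] − [p,r] + [p,q]. For instance
  ∂[v_1,v_4,v_5] = [v_4,v_5] − [v_1,v_5] + [v_1,v_4],
  ∂[v_1,v_3,v_4] = [v_3,v_4] − [v_1,v_4] + [v_1,v_3].
As a 12×8 matrix over Z this has rank 7, with invariant factors (1,1,1,1,1,1,1).

Now H_k = ker ∂_k / im ∂_{k+1}, so:

  H_0: rank C_0 − rank ∂_1 = 6 − 5 = 1, and the invariant factors of ∂_1 are all 1, so H_0 = Z.
  H_1: rank ker ∂_1 − rank ∂_2 = (12 − 5) − 7 = 0, and the invariant factors of ∂_2 are all 1, so H_1 = 0.
  H_2: rank ker ∂_2 − rank ∂_3 = (8 − 7) − 0 = 1, and there is no ∂_3, so H_2 = Z.

(K is a triangulation of the 2-sphere S^2.)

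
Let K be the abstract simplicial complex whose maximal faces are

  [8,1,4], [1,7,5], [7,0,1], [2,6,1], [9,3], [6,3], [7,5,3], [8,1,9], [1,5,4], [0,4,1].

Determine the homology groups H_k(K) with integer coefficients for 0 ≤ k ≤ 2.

Fix the vertex order 0 < 1 < 2 < 3 < 4 < 5 < 6 < 7 < 8 < 9 and write every simplex with vertices in increasing order. Then dim K = 2 and the simplices of K are:

  0-simplices (10): [0], [1], [2], [3], [4], [5], [6], [7], [8], [9]
  1-simplices (19): [0,1], [0,4], [0,7], [1,2], [1,4], [1,5], [1,6], [1,7], [1,8], [1,9], [2,6], [3,5], [3,6], [3,7], [3,9], [4,5], [4,8], [5,7], [8,9]
  2-simplices (8): [0,1,4], [0,1,7], [1,2,6], [1,4,5], [1,4,8], [1,5,7], [1,8,9], [3,5,7]

giving chain groups C_0 ≅ Z^10, C_1 ≅ Z^19, C_2 ≅ Z^8.

∂_1: C_1 → C_0 is given by ∂[p,q] = [q] − [p].
As a 10×19 matrix over Z this has rank 9, with invariant factors (1,1,1,1,1,1,1,1,1).

Boundary ∂_2: C_2 → C_1 maps a triangle to the signed sum of its edges. For instance
  ∂[1,8,9] = [8,9] − [1,9] + [1,8],
  ∂[0,1,7] = [1,7] − [0,7] + [0,1].
This gives a 19×8 integer matrix of rank 8; reducing to Smith normal form yields diagonal entries (1,1,1,1,1,1,1,1).

From H_k ≅ ker(∂_k) / im(∂_{k+1}) we obtain:

  H_0: rank C_0 − rank ∂_1 = 10 − 9 = 1, and the invariant factors of ∂_1 are all 1, so H_0 ≅ Z.
  H_1: rank ker ∂_1 − rank ∂_2 = (19 − 9) − 8 = 2, and the invariant factors of ∂_2 are all 1, so H_1 ≅ Z^2.
  H_2: rank ker ∂_2 − rank ∂_3 = (8 − 8) − 0 = 0, and there is no ∂_3, so H_2 ≅ 0.

H_0 ≅ Z,  H_1 ≅ Z^2,  H_2 = 0.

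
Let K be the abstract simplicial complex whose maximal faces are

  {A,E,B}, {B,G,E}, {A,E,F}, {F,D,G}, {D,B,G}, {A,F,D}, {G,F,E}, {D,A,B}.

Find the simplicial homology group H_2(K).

H_2 ≅ Z.

Order the vertices as A < B < D < E < F < G. Listing each simplex with vertices in this order, K has dimension 2 with simplices:

  0-simplices (6): A, B, D, E, F, G
  1-simplices (12): AB, AD, AE, AF, BD, BE, BG, DF, DG, EF, EG, FG
  2-simplices (8): ABD, ABE, ADF, AEF, BDG, BEG, DFG, EFG

so the chain groups are C_0 ≅ Z^6, C_1 ≅ Z^12, C_2 ≅ Z^8.

Boundary ∂_1: C_1 → C_0 is given by ∂[p,q] = [q] − [p]. For instance
  ∂FG = G − F.
This gives a 6×12 integer matrix of rank 5; reducing to Smith normal form yields diagonal entries (1,1,1,1,1).

∂_2: C_2 → C_1 sends each 2-simplex [p,q,r] to [q,r] − [p,r] + [p,q]. For instance
  ∂ABD = BD − AD + AB,
  ∂EFG = FG − EG + EF.
As a 12×8 matrix over Z this has rank 7, with invariant factors (1,1,1,1,1,1,1).

Computing H_k = (kernel of ∂_k) / (image of ∂_{k+1}):

  H_2: rank ker ∂_2 − rank ∂_3 = (8 − 7) − 0 = 1, and there is no ∂_3, so H_2 ≅ Z.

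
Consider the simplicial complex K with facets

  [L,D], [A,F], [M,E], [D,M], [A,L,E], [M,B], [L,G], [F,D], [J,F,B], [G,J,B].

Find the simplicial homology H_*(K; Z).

Take the total order A < B < D < E < F < G < J < L < M on the vertex set. Then K (dimension 2) consists of the simplices:

  0-simplices (9): A, B, D, E, F, G, J, L, M
  1-simplices (15): AE, AF, AL, BF, BG, BJ, BM, DF, DL, DM, EL, EM, FJ, GJ, GL
  2-simplices (3): AEL, BFJ, BGJ

Hence C_0 ≅ Z^9, C_1 ≅ Z^15, C_2 ≅ Z^3.

∂_1: C_1 → C_0 sends each edge [p,q] (with p < q) to q − p.
This gives a 9×15 integer matrix of rank 8; reducing to Smith normal form yields diagonal entries (1,1,1,1,1,1,1,1).

∂_2: C_2 → C_1 maps a triangle to the signed sum of its edges. For instance
  ∂BGJ = GJ − BJ + BG,
  ∂AEL = EL − AL + AE.
This gives a 15×3 integer matrix of rank 3; reducing to Smith normal form yields diagonal entries (1,1,1).

From H_k ≅ ker(∂_k) / im(∂_{k+1}) we obtain:

  H_0: rank C_0 − rank ∂_1 = 9 − 8 = 1, and the invariant factors of ∂_1 are all 1, so H_0 ≅ Z.
  H_1: rank ker ∂_1 − rank ∂_2 = (15 − 8) − 3 = 4, and the invariant factors of ∂_2 are all 1, so H_1 ≅ Z^4.
  H_2: rank ker ∂_2 − rank ∂_3 = (3 − 3) − 0 = 0, and there is no ∂_3, so H_2 ≅ 0.

As a check, the Euler characteristic is 9 − 15 + 3 = -3, which agrees with 1 − 4 + 0 = -3.

H_0 ≅ Z,  H_1 ≅ Z^4,  H_2 = 0.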